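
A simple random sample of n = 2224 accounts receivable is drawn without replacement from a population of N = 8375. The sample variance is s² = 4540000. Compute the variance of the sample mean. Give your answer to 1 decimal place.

Under SRS without replacement, Var(ȳ) = (1 − f)·s²/n with f = n/N = 2224/8375 = 0.26555224.
Var(ȳ) = (1 − 0.26555224)·4540000/2224 = 0.73444776·2041.3669 = 1499.2774.

1499.3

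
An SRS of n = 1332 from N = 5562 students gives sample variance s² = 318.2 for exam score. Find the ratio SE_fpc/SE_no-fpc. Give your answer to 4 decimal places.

f = n/N = 1332/5562 = 0.23948220.
SE_no-fpc = √(s²/n) = 0.48876261; SE_fpc = √((1−f)s²/n) = 0.42623849.
Ratio = √(1−f) = 0.87207672.

0.8721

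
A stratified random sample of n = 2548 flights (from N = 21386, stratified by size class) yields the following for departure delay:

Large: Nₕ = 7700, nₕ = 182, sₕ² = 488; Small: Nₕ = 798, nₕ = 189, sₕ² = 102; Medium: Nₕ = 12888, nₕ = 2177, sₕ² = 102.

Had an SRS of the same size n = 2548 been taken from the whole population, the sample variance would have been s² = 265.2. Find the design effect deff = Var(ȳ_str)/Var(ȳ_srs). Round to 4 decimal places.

3.8622

Var(ȳ_str) = Σ Wₕ²(1−fₕ)sₕ²/nₕ with Wₕ = Nₕ/21386:
  Large: (7700/21386)²·(1−182/7700)·488/182 = 0.33937696
  Small: (798/21386)²·(1−189/798)·102/189 = 5.7345511 × 10^-4
  Medium: (12888/21386)²·(1−2177/12888)·102/2177 = 0.014141587
  → Var(ȳ_str) = 0.354092.
Var(ȳ_srs) = (1 − 2548/21386)·265.2/2548 = 0.091680997.
deff = 0.354092 / 0.091680997 = 3.8622.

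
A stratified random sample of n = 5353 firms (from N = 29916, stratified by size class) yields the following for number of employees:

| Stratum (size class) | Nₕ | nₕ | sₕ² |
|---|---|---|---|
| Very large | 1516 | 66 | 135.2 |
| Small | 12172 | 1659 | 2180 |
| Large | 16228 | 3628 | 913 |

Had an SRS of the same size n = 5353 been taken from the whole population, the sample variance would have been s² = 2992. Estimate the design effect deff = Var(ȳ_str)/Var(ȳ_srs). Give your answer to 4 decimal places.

0.5456

Var(ȳ_str) = Σ Wₕ²(1−fₕ)sₕ²/nₕ with Wₕ = Nₕ/29916:
  Very large: (1516/29916)²·(1−66/1516)·135.2/66 = 0.0050314471
  Small: (12172/29916)²·(1−1659/12172)·2180/1659 = 0.18788481
  Large: (16228/29916)²·(1−3628/16228)·913/3628 = 0.057495254
  → Var(ȳ_str) = 0.25041151.
Var(ȳ_srs) = (1 − 5353/29916)·2992/5353 = 0.45892554.
deff = 0.25041151 / 0.45892554 = 0.5456.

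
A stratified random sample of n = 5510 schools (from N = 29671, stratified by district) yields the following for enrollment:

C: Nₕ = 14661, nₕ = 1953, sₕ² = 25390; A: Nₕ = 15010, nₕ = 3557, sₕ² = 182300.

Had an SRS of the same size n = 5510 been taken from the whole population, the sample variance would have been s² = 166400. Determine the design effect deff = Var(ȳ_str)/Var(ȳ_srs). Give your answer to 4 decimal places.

0.5188

Var(ȳ_str) = Σ Wₕ²(1−fₕ)sₕ²/nₕ with Wₕ = Nₕ/29671:
  C: (14661/29671)²·(1−1953/14661)·25390/1953 = 2.7512933
  A: (15010/29671)²·(1−3557/15010)·182300/3557 = 10.007795
  → Var(ȳ_str) = 12.759088.
Var(ȳ_srs) = (1 − 5510/29671)·166400/5510 = 24.591467.
deff = 12.759088 / 24.591467 = 0.5188.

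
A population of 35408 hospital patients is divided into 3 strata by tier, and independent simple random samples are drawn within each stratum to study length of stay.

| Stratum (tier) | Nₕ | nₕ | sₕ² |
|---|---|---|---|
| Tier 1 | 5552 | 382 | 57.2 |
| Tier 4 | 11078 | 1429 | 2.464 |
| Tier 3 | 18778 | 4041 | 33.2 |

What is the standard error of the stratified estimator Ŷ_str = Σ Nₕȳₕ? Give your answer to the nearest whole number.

2599

Var(Ŷ_str) = Σₕ Nₕ²(1 − fₕ)sₕ²/nₕ.
Tier 1: 5552²·(1 − 382/5552)·57.2/382 = 4.2980619 × 10^6.
Tier 4: 11078²·(1 − 1429/11078)·2.464/1429 = 184311.38.
Tier 3: 18778²·(1 − 4041/18778)·33.2/4041 = 2.2735664 × 10^6.
Sum = 6.7559397 × 10^6.
SE = √(6.7559397 × 10^6) = 2599.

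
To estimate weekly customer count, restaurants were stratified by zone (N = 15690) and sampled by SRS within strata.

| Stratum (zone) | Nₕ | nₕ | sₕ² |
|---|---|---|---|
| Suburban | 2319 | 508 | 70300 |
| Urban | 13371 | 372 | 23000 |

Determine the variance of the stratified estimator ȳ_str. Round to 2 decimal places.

46.01

Var(ȳ_str) = Σₕ Wₕ²(1 − fₕ)sₕ²/nₕ with Wₕ = Nₕ/N, N = 15690.
Suburban: Wₕ = 0.14780115; term = 0.14780115²·(1 − 0.21905994)·70300/508 = 2.3608311.
Urban: Wₕ = 0.85219885; term = 0.85219885²·(1 − 0.02782140)·23000/372 = 43.652874.
Sum = 46.013705.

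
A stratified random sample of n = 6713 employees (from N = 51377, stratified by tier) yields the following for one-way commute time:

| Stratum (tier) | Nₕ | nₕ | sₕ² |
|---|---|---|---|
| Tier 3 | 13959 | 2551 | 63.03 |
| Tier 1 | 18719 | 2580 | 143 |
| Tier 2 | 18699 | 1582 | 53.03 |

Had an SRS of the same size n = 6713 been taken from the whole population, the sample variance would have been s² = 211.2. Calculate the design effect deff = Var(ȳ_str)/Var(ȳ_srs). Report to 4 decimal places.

0.4351

Var(ȳ_str) = Σ Wₕ²(1−fₕ)sₕ²/nₕ with Wₕ = Nₕ/51377:
  Tier 3: (13959/51377)²·(1−2551/13959)·63.03/2551 = 0.0014906071
  Tier 1: (18719/51377)²·(1−2580/18719)·143/2580 = 0.0063436339
  Tier 2: (18699/51377)²·(1−1582/18699)·53.03/1582 = 0.0040646551
  → Var(ȳ_str) = 0.011898896.
Var(ȳ_srs) = (1 − 6713/51377)·211.2/6713 = 0.027350555.
deff = 0.011898896 / 0.027350555 = 0.4351.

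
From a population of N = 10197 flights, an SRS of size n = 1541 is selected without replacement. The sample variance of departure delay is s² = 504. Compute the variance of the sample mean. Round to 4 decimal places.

Under SRS without replacement, Var(ȳ) = (1 − f)·s²/n with f = n/N = 1541/10197 = 0.15112288.
Var(ȳ) = (1 − 0.15112288)·504/1541 = 0.84887712·0.32706035 = 0.27763405.

0.2776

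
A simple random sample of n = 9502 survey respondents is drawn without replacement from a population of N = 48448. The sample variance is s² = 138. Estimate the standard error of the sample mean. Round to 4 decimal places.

Under SRS without replacement, Var(ȳ) = (1 − f)·s²/n with f = n/N = 9502/48448 = 0.19612781.
Var(ȳ) = (1 − 0.19612781)·138/9502 = 0.80387219·0.014523258 = 0.011674843.
SE(ȳ) = √(0.011674843) = 0.1081.

0.1081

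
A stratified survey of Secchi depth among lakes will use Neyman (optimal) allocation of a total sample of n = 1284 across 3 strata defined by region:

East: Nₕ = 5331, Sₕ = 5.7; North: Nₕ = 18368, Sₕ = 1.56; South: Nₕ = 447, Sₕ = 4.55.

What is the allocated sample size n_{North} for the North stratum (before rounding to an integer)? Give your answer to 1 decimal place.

602.4

Neyman allocation: nₕ = n·NₕSₕ / Σⱼ NⱼSⱼ.
Σ NⱼSⱼ = 5331·5.7 + 18368·1.56 + 447·4.55 = 61074.63.
n_{North} = 1284·18368·1.56 / 61074.63 = 602.4.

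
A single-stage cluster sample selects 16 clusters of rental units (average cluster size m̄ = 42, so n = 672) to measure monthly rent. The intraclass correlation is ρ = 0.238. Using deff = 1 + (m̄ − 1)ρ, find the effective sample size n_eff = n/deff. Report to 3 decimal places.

62.465

deff = 1 + (42 − 1)·0.238 = 1 + 9.758 = 10.758.
n_eff = 672 / 10.758 = 62.465.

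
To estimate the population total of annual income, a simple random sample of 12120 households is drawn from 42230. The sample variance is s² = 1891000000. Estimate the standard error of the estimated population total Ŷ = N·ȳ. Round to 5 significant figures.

1.4085 × 10^7

Var(Ŷ) = N²·Var(ȳ) = N²·(1 − n/N)·s²/n.
f = 12120/42230 = 0.28699976; Var(ȳ) = 0.71300024·1891000000/12120 = 111244.51.
Var(Ŷ) = 42230² · 111244.51 = 1.9839044 × 10^14.
SE(Ŷ) = √(1.9839044 × 10^14) = 1.4085 × 10^7.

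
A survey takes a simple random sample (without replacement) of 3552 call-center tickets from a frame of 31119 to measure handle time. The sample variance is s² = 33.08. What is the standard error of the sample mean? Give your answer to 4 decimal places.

Under SRS without replacement, Var(ȳ) = (1 − f)·s²/n with f = n/N = 3552/31119 = 0.11414249.
Var(ȳ) = (1 − 0.11414249)·33.08/3552 = 0.88585751·0.0093130631 = 0.0082500469.
SE(ȳ) = √(0.0082500469) = 0.0908.

0.0908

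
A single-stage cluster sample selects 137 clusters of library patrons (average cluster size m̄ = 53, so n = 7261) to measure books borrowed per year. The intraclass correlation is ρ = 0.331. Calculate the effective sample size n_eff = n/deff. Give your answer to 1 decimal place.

deff = 1 + (53 − 1)·0.331 = 1 + 17.212 = 18.212.
n_eff = 7261 / 18.212 = 398.7.

398.7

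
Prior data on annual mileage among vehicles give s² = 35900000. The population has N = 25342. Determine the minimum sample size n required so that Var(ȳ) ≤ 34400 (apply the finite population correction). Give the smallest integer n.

Without fpc, n₀ = s²/D = 35900000/34400 = 1043.6047.
With fpc, (1 − n/N)·s²/n ≤ D requires n ≥ n₀/(1 + n₀/N) = 1043.6047/(1 + 1043.6047/25342) = 1002.3280.
Rounding up, n = 1003.

1003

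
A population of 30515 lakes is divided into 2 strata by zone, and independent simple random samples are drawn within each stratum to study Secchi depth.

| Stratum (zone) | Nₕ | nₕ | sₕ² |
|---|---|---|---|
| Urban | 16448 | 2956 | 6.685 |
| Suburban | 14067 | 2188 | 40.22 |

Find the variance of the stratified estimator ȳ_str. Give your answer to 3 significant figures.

0.00384

Var(ȳ_str) = Σₕ Wₕ²(1 − fₕ)sₕ²/nₕ with Wₕ = Nₕ/N, N = 30515.
Urban: Wₕ = 0.53901360; term = 0.53901360²·(1 − 0.17971790)·6.685/2956 = 5.3896388 × 10^-4.
Suburban: Wₕ = 0.46098640; term = 0.46098640²·(1 − 0.15554134)·40.22/2188 = 0.0032987497.
Sum = 0.0038377136.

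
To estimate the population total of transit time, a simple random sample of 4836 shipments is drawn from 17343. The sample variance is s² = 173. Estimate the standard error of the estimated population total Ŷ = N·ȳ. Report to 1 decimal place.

Var(Ŷ) = N²·Var(ȳ) = N²·(1 − n/N)·s²/n.
f = 4836/17343 = 0.27884449; Var(ȳ) = 0.72115551·173/4836 = 0.02579816.
Var(Ŷ) = 17343² · 0.02579816 = 7.7595615 × 10^6.
SE(Ŷ) = √(7.7595615 × 10^6) = 2785.6.

2785.6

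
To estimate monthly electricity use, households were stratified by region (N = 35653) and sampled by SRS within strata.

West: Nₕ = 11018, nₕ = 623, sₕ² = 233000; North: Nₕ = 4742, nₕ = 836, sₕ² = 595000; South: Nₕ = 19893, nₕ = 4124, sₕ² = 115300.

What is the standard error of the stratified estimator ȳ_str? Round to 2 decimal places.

7.14

Var(ȳ_str) = Σₕ Wₕ²(1 − fₕ)sₕ²/nₕ with Wₕ = Nₕ/N, N = 35653.
West: Wₕ = 0.30903430; term = 0.30903430²·(1 − 0.05654384)·233000/623 = 33.697911.
North: Wₕ = 0.13300424; term = 0.13300424²·(1 − 0.17629692)·595000/836 = 10.370801.
South: Wₕ = 0.55796146; term = 0.55796146²·(1 − 0.20730910)·115300/4124 = 6.8995843.
Sum = 50.968296.
SE = √(50.968296) = 7.14.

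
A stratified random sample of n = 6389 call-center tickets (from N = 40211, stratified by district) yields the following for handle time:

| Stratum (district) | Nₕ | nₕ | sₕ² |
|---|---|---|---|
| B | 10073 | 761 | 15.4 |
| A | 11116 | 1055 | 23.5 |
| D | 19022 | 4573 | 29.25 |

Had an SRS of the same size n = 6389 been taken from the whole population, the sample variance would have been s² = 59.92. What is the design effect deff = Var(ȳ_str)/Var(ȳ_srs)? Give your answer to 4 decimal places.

Var(ȳ_str) = Σ Wₕ²(1−fₕ)sₕ²/nₕ with Wₕ = Nₕ/40211:
  B: (10073/40211)²·(1−761/10073)·15.4/761 = 0.001173946
  A: (11116/40211)²·(1−1055/11116)·23.5/1055 = 0.0015406903
  D: (19022/40211)²·(1−4573/19022)·29.25/4573 = 0.0010872487
  → Var(ȳ_str) = 0.003801885.
Var(ȳ_srs) = (1 − 6389/40211)·59.92/6389 = 0.00788848.
deff = 0.003801885 / 0.00788848 = 0.4820.

0.4820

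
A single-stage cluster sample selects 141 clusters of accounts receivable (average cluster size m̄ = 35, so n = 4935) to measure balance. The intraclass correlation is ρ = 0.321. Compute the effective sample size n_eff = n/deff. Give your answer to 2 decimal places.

deff = 1 + (35 − 1)·0.321 = 1 + 10.914 = 11.914.
n_eff = 4935 / 11.914 = 414.22.

414.22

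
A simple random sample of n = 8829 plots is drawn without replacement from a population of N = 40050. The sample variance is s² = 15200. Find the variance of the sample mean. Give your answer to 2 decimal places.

1.34

Under SRS without replacement, Var(ȳ) = (1 − f)·s²/n with f = n/N = 8829/40050 = 0.22044944.
Var(ȳ) = (1 − 0.22044944)·15200/8829 = 0.77955056·1.7215993 = 1.3420737.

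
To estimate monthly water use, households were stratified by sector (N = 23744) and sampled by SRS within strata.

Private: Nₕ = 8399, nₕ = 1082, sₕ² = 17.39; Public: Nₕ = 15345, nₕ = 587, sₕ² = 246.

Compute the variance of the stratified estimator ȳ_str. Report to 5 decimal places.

0.17009

Var(ȳ_str) = Σₕ Wₕ²(1 − fₕ)sₕ²/nₕ with Wₕ = Nₕ/N, N = 23744.
Private: Wₕ = 0.35373147; term = 0.35373147²·(1 − 0.12882486)·17.39/1082 = 0.0017519641.
Public: Wₕ = 0.64626853; term = 0.64626853²·(1 − 0.03825350)·246/587 = 0.16833857.
Sum = 0.17009053.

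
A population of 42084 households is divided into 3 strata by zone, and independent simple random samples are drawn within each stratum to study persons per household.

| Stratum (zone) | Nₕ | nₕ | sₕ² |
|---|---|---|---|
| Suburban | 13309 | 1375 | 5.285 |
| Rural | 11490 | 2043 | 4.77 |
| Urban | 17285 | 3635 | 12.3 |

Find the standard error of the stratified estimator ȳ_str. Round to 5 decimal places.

0.03064

Var(ȳ_str) = Σₕ Wₕ²(1 − fₕ)sₕ²/nₕ with Wₕ = Nₕ/N, N = 42084.
Suburban: Wₕ = 0.31624846; term = 0.31624846²·(1 − 0.10331355)·5.285/1375 = 3.4469877 × 10^-4.
Rural: Wₕ = 0.27302538; term = 0.27302538²·(1 − 0.17780679)·4.77/2043 = 1.430968 × 10^-4.
Urban: Wₕ = 0.41072617; term = 0.41072617²·(1 − 0.21029795)·12.3/3635 = 4.5078422 × 10^-4.
Sum = 9.3857979 × 10^-4.
SE = √(9.3857979 × 10^-4) = 0.03064.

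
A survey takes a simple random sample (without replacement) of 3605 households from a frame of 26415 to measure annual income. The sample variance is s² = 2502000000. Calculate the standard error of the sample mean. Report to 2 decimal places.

Under SRS without replacement, Var(ȳ) = (1 − f)·s²/n with f = n/N = 3605/26415 = 0.13647549.
Var(ȳ) = (1 − 0.13647549)·2502000000/3605 = 0.86352451·694036.06 = 599317.15.
SE(ȳ) = √(599317.15) = 774.16.

774.16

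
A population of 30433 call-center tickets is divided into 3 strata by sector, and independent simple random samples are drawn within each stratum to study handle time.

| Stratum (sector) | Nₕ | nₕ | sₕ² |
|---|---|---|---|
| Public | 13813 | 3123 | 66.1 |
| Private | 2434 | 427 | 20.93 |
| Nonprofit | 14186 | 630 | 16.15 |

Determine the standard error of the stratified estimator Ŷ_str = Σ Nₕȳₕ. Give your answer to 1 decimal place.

2880.0

Var(Ŷ_str) = Σₕ Nₕ²(1 − fₕ)sₕ²/nₕ.
Public: 13813²·(1 − 3123/13813)·66.1/3123 = 3.125325 × 10^6.
Private: 2434²·(1 − 427/2434)·20.93/427 = 239446.94.
Nonprofit: 14186²·(1 − 630/14186)·16.15/630 = 4.9297341 × 10^6.
Sum = 8.294506 × 10^6.
SE = √(8.294506 × 10^6) = 2880.0.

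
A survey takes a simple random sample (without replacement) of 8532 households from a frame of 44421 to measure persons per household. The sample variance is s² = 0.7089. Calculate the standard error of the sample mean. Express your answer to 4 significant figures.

0.008193

Under SRS without replacement, Var(ȳ) = (1 − f)·s²/n with f = n/N = 8532/44421 = 0.19207132.
Var(ȳ) = (1 − 0.19207132)·0.7089/8532 = 0.80792868·8.3087201 × 10^-5 = 6.7128533 × 10^-5.
SE(ȳ) = √(6.7128533 × 10^-5) = 0.008193.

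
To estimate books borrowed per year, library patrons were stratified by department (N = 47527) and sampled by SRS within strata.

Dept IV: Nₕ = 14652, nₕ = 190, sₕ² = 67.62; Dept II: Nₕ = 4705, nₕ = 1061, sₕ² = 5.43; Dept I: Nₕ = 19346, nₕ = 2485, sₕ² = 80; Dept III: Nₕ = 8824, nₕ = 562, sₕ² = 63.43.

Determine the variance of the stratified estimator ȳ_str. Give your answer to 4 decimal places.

Var(ȳ_str) = Σₕ Wₕ²(1 − fₕ)sₕ²/nₕ with Wₕ = Nₕ/N, N = 47527.
Dept IV: Wₕ = 0.30828792; term = 0.30828792²·(1 − 0.01296751)·67.62/190 = 0.033386126.
Dept II: Wₕ = 0.09899636; term = 0.09899636²·(1 − 0.22550478)·5.43/1061 = 3.8845583 × 10^-5.
Dept I: Wₕ = 0.40705283; term = 0.40705283²·(1 − 0.12845033)·80/2485 = 0.004648976.
Dept III: Wₕ = 0.18566289; term = 0.18566289²·(1 − 0.06368994)·63.43/562 = 0.0036427409.
Sum = 0.041716688.

0.0417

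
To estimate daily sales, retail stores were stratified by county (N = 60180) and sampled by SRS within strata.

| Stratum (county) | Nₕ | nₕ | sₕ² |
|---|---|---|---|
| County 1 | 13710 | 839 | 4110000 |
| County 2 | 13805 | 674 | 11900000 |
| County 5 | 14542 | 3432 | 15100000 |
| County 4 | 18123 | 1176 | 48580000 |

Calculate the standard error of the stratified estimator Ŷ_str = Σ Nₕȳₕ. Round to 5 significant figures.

4.1789 × 10^6

Var(Ŷ_str) = Σₕ Nₕ²(1 − fₕ)sₕ²/nₕ.
County 1: 13710²·(1 − 839/13710)·4110000/839 = 8.6442955 × 10^11.
County 2: 13805²·(1 − 674/13805)·11900000/674 = 3.2005254 × 10^12.
County 5: 14542²·(1 − 3432/14542)·15100000/3432 = 7.1083347 × 10^11.
County 4: 18123²·(1 − 1176/18123)·48580000/1176 = 1.2687414 × 10^13.
Sum = 1.7463202 × 10^13.
SE = √(1.7463202 × 10^13) = 4.1789 × 10^6.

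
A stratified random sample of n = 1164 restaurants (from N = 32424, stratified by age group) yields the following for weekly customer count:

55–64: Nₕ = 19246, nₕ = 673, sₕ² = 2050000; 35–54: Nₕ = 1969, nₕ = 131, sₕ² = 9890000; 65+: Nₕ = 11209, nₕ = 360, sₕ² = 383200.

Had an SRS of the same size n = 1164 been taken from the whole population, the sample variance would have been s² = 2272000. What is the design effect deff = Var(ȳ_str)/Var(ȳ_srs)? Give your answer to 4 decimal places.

0.7539

Var(ȳ_str) = Σ Wₕ²(1−fₕ)sₕ²/nₕ with Wₕ = Nₕ/32424:
  55–64: (19246/32424)²·(1−673/19246)·2050000/673 = 1035.6861
  35–54: (1969/32424)²·(1−131/1969)·9890000/131 = 259.88609
  65+: (11209/32424)²·(1−360/11209)·383200/360 = 123.12504
  → Var(ȳ_str) = 1418.6972.
Var(ȳ_srs) = (1 − 1164/32424)·2272000/1164 = 1881.8185.
deff = 1418.6972 / 1881.8185 = 0.7539.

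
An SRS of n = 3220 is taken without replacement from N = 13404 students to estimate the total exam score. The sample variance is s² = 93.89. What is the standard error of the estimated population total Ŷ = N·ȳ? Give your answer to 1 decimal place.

Var(Ŷ) = N²·Var(ȳ) = N²·(1 − n/N)·s²/n.
f = 3220/13404 = 0.24022680; Var(ȳ) = 0.75977320·93.89/3220 = 0.02215376.
Var(Ŷ) = 13404² · 0.02215376 = 3.9803044 × 10^6.
SE(Ŷ) = √(3.9803044 × 10^6) = 1995.1.

1995.1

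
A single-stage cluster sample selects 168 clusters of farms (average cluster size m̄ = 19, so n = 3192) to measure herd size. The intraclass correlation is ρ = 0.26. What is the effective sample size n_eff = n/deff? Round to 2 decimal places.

561.97

deff = 1 + (19 − 1)·0.26 = 1 + 4.68 = 5.68.
n_eff = 3192 / 5.68 = 561.97.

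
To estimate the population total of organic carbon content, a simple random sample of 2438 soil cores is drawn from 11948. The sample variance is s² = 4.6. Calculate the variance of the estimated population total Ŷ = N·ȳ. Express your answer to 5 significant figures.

Var(Ŷ) = N²·Var(ȳ) = N²·(1 − n/N)·s²/n.
f = 2438/11948 = 0.20405089; Var(ȳ) = 0.79594911·4.6/2438 = 0.0015017908.
Var(Ŷ) = 11948² · 0.0015017908 = 214387.7.

214390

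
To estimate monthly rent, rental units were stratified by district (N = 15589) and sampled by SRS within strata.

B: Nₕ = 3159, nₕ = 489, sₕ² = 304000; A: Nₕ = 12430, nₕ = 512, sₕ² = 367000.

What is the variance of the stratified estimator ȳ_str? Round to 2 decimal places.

Var(ȳ_str) = Σₕ Wₕ²(1 − fₕ)sₕ²/nₕ with Wₕ = Nₕ/N, N = 15589.
B: Wₕ = 0.20264289; term = 0.20264289²·(1 − 0.15479582)·304000/489 = 21.576902.
A: Wₕ = 0.79735711; term = 0.79735711²·(1 − 0.04119067)·367000/512 = 436.95237.
Sum = 458.52927.

458.53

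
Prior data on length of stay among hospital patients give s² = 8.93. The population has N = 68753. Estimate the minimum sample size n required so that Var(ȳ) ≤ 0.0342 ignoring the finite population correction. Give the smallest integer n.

Without fpc, n₀ = s²/D = 8.93/0.0342 = 261.1111.
Rounding up, n = 262.

262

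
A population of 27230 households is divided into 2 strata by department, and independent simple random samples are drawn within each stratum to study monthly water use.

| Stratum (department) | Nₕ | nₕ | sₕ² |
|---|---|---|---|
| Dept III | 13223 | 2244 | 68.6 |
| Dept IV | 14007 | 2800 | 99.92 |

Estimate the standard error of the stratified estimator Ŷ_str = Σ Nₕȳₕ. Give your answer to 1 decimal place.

3168.6

Var(Ŷ_str) = Σₕ Nₕ²(1 − fₕ)sₕ²/nₕ.
Dept III: 13223²·(1 − 2244/13223)·68.6/2244 = 4.438069 × 10^6.
Dept IV: 14007²·(1 − 2800/14007)·99.92/2800 = 5.6018167 × 10^6.
Sum = 1.0039886 × 10^7.
SE = √(1.0039886 × 10^7) = 3168.6.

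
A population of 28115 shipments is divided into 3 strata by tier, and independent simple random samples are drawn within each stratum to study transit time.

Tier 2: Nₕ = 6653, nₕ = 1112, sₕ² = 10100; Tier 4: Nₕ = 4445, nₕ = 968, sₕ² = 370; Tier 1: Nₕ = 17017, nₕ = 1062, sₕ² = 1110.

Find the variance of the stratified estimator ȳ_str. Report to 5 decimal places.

Var(ȳ_str) = Σₕ Wₕ²(1 − fₕ)sₕ²/nₕ with Wₕ = Nₕ/N, N = 28115.
Tier 2: Wₕ = 0.23663525; term = 0.23663525²·(1 − 0.16714264)·10100/1112 = 0.42359038.
Tier 4: Wₕ = 0.15810066; term = 0.15810066²·(1 − 0.21777278)·370/968 = 0.0074735449.
Tier 1: Wₕ = 0.60526409; term = 0.60526409²·(1 − 0.06240818)·1110/1062 = 0.35900632.
Sum = 0.79007024.

0.79007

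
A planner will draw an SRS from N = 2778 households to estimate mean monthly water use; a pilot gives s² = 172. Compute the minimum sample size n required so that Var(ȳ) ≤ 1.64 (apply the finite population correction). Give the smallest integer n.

Without fpc, n₀ = s²/D = 172/1.64 = 104.8780.
With fpc, (1 − n/N)·s²/n ≤ D requires n ≥ n₀/(1 + n₀/N) = 104.8780/(1 + 104.8780/2778) = 101.0626.
Rounding up, n = 102.

102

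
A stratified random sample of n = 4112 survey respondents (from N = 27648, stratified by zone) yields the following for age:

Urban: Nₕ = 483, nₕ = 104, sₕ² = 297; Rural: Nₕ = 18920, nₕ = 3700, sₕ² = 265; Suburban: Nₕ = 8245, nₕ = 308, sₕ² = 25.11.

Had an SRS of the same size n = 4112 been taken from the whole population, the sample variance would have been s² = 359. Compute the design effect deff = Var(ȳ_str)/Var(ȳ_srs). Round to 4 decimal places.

Var(ȳ_str) = Σ Wₕ²(1−fₕ)sₕ²/nₕ with Wₕ = Nₕ/27648:
  Urban: (483/27648)²·(1−104/483)·297/104 = 6.8388332 × 10^-4
  Rural: (18920/27648)²·(1−3700/18920)·265/3700 = 0.026980655
  Suburban: (8245/27648)²·(1−308/8245)·25.11/308 = 0.0069793599
  → Var(ȳ_str) = 0.034643898.
Var(ȳ_srs) = (1 − 4112/27648)·359/4112 = 0.074320783.
deff = 0.034643898 / 0.074320783 = 0.4661.

0.4661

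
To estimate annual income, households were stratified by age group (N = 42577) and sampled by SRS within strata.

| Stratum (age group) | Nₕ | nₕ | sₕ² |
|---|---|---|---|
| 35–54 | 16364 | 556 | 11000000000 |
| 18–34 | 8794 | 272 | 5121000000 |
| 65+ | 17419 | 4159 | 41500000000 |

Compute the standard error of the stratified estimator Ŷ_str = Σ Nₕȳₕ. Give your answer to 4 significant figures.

Var(Ŷ_str) = Σₕ Nₕ²(1 − fₕ)sₕ²/nₕ.
35–54: 16364²·(1 − 556/16364)·11000000000/556 = 5.1178116 × 10^15.
18–34: 8794²·(1 − 272/8794)·5121000000/272 = 1.4109573 × 10^15.
65+: 17419²·(1 − 4159/17419)·41500000000/4159 = 2.3047611 × 10^15.
Sum = 8.83353 × 10^15.
SE = √(8.83353 × 10^15) = 9.399 × 10^7.

9.399 × 10^7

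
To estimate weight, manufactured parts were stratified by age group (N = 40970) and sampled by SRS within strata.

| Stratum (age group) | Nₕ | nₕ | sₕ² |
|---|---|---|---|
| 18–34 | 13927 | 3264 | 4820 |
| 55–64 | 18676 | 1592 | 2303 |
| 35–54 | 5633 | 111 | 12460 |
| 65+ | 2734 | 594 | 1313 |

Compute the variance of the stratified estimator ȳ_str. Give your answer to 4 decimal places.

2.4935

Var(ȳ_str) = Σₕ Wₕ²(1 − fₕ)sₕ²/nₕ with Wₕ = Nₕ/N, N = 40970.
18–34: Wₕ = 0.33993166; term = 0.33993166²·(1 − 0.23436490)·4820/3264 = 0.13064775.
55–64: Wₕ = 0.45584574; term = 0.45584574²·(1 − 0.08524309)·2303/1592 = 0.27497447.
35–54: Wₕ = 0.13749085; term = 0.13749085²·(1 − 0.01970531)·12460/111 = 2.0801722.
65+: Wₕ = 0.06673175; term = 0.06673175²·(1 − 0.21726408)·1313/594 = 0.0077047515.
Sum = 2.4934992.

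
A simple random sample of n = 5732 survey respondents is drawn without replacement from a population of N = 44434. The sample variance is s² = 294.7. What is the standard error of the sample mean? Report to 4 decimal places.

0.2116

Under SRS without replacement, Var(ȳ) = (1 − f)·s²/n with f = n/N = 5732/44434 = 0.12900032.
Var(ȳ) = (1 − 0.12900032)·294.7/5732 = 0.87099968·0.051413119 = 0.044780811.
SE(ȳ) = √(0.044780811) = 0.2116.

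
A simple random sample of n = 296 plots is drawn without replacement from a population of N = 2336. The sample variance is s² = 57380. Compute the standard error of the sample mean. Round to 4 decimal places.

Under SRS without replacement, Var(ȳ) = (1 − f)·s²/n with f = n/N = 296/2336 = 0.12671233.
Var(ȳ) = (1 − 0.12671233)·57380/296 = 0.87328767·193.85135 = 169.288.
SE(ȳ) = √(169.288) = 13.0111.

13.0111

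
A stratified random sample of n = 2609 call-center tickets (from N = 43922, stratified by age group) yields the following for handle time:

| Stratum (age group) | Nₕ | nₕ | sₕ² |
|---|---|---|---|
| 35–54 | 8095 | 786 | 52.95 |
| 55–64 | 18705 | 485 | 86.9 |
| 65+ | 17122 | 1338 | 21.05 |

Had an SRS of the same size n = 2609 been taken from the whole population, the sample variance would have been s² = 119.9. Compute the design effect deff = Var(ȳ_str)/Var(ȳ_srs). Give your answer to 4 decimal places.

0.8311

Var(ȳ_str) = Σ Wₕ²(1−fₕ)sₕ²/nₕ with Wₕ = Nₕ/43922:
  35–54: (8095/43922)²·(1−786/8095)·52.95/786 = 0.0020661128
  55–64: (18705/43922)²·(1−485/18705)·86.9/485 = 0.031653367
  65+: (17122/43922)²·(1−1338/17122)·21.05/1338 = 0.0022039581
  → Var(ȳ_str) = 0.035923438.
Var(ȳ_srs) = (1 − 2609/43922)·119.9/2609 = 0.043226466.
deff = 0.035923438 / 0.043226466 = 0.8311.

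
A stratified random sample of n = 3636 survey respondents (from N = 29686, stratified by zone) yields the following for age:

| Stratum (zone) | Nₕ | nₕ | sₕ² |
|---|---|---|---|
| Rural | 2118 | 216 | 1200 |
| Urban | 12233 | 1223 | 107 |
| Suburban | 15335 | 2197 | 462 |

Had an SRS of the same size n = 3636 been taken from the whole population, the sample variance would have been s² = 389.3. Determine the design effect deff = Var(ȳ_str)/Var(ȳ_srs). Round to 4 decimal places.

0.9243

Var(ȳ_str) = Σ Wₕ²(1−fₕ)sₕ²/nₕ with Wₕ = Nₕ/29686:
  Rural: (2118/29686)²·(1−216/2118)·1200/216 = 0.025395724
  Urban: (12233/29686)²·(1−1223/12233)·107/1223 = 0.013371319
  Suburban: (15335/29686)²·(1−2197/15335)·462/2197 = 0.048075254
  → Var(ȳ_str) = 0.086842297.
Var(ȳ_srs) = (1 − 3636/29686)·389.3/3636 = 0.093954281.
deff = 0.086842297 / 0.093954281 = 0.9243.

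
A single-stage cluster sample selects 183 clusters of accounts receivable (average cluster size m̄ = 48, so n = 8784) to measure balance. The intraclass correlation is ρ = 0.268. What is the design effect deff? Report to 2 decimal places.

deff = 1 + (48 − 1)·0.268 = 1 + 12.596 = 13.596.

13.60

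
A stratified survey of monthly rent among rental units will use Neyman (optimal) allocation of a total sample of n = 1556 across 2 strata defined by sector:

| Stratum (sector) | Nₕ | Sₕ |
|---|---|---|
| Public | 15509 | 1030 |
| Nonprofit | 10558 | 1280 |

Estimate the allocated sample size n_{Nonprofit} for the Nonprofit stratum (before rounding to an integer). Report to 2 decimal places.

713.10

Neyman allocation: nₕ = n·NₕSₕ / Σⱼ NⱼSⱼ.
Σ NⱼSⱼ = 15509·1030 + 10558·1280 = 2.948851 × 10^7.
n_{Nonprofit} = 1556·10558·1280 / (2.948851 × 10^7) = 713.10.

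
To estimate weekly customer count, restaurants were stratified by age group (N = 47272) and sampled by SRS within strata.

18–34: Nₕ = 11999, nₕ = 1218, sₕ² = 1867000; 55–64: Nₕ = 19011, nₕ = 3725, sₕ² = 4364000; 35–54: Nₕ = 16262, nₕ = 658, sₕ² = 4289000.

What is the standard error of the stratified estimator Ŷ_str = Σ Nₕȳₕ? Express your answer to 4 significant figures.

1.481 × 10^6

Var(Ŷ_str) = Σₕ Nₕ²(1 − fₕ)sₕ²/nₕ.
18–34: 11999²·(1 − 1218/11999)·1867000/1218 = 1.9829014 × 10^11.
55–64: 19011²·(1 − 3725/19011)·4364000/3725 = 3.4045309 × 10^11.
35–54: 16262²·(1 − 658/16262)·4289000/658 = 1.6540173 × 10^12.
Sum = 2.1927605 × 10^12.
SE = √(2.1927605 × 10^12) = 1.481 × 10^6.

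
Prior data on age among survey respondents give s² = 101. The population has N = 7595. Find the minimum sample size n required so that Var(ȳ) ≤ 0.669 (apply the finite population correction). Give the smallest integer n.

149

Without fpc, n₀ = s²/D = 101/0.669 = 150.9716.
With fpc, (1 − n/N)·s²/n ≤ D requires n ≥ n₀/(1 + n₀/N) = 150.9716/(1 + 150.9716/7595) = 148.0291.
Rounding up, n = 149.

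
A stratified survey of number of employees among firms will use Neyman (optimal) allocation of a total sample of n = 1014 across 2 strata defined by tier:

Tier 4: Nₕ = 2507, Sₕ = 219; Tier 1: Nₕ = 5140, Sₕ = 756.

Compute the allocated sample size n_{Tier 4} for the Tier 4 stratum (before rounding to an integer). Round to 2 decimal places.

125.53

Neyman allocation: nₕ = n·NₕSₕ / Σⱼ NⱼSⱼ.
Σ NⱼSⱼ = 2507·219 + 5140·756 = 4.434873 × 10^6.
n_{Tier 4} = 1014·2507·219 / (4.434873 × 10^6) = 125.53.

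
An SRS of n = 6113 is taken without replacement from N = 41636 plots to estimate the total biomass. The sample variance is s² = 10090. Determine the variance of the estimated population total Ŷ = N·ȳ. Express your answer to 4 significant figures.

2.441 × 10^9

Var(Ŷ) = N²·Var(ȳ) = N²·(1 − n/N)·s²/n.
f = 6113/41636 = 0.14682006; Var(ȳ) = 0.85317994·10090/6113 = 1.4082424.
Var(Ŷ) = 41636² · 1.4082424 = 2.4412678 × 10^9.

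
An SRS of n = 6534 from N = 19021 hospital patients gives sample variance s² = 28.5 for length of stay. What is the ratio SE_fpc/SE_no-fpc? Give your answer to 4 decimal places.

0.8102

f = n/N = 6534/19021 = 0.34351506.
SE_no-fpc = √(s²/n) = 0.066043923; SE_fpc = √((1−f)s²/n) = 0.053511269.
Ratio = √(1−f) = 0.81023758.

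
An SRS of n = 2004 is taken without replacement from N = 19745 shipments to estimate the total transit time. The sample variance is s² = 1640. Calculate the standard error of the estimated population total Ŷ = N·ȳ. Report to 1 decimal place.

Var(Ŷ) = N²·Var(ȳ) = N²·(1 − n/N)·s²/n.
f = 2004/19745 = 0.10149405; Var(ȳ) = 0.89850595·1640/2004 = 0.73530427.
Var(Ŷ) = 19745² · 0.73530427 = 2.8666942 × 10^8.
SE(Ŷ) = √(2.8666942 × 10^8) = 16931.3.

16931.3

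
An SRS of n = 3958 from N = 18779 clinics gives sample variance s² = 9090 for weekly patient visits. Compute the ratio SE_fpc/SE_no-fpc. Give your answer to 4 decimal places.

0.8884

f = n/N = 3958/18779 = 0.21076735.
SE_no-fpc = √(s²/n) = 1.5154585; SE_fpc = √((1−f)s²/n) = 1.3463146.
Ratio = √(1−f) = 0.88838767.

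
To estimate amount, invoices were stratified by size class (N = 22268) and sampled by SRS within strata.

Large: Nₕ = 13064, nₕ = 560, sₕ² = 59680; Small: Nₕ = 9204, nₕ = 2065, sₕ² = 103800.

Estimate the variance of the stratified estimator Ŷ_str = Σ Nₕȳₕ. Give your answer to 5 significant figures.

2.0712 × 10^10

Var(Ŷ_str) = Σₕ Nₕ²(1 − fₕ)sₕ²/nₕ.
Large: 13064²·(1 − 560/13064)·59680/560 = 1.7408683 × 10^10.
Small: 9204²·(1 − 2065/9204)·103800/2065 = 3.3028685 × 10^9.
Sum = 2.0711552 × 10^10.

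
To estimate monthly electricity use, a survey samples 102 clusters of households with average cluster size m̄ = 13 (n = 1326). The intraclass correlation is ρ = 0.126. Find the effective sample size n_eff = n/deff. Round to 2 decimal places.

527.87

deff = 1 + (13 − 1)·0.126 = 1 + 1.512 = 2.512.
n_eff = 1326 / 2.512 = 527.87.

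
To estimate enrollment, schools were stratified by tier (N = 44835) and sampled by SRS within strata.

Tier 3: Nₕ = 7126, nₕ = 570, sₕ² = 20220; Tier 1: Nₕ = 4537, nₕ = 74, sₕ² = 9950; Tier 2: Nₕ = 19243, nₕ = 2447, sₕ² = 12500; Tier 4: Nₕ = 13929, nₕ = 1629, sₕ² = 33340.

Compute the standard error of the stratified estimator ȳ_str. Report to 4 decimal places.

Var(ȳ_str) = Σₕ Wₕ²(1 − fₕ)sₕ²/nₕ with Wₕ = Nₕ/N, N = 44835.
Tier 3: Wₕ = 0.15893833; term = 0.15893833²·(1 − 0.07998877)·20220/570 = 0.82443555.
Tier 1: Wₕ = 0.10119326; term = 0.10119326²·(1 − 0.01631034)·9950/74 = 1.3544179.
Tier 2: Wₕ = 0.42919594; term = 0.42919594²·(1 − 0.12716312)·12500/2447 = 0.82133502.
Tier 4: Wₕ = 0.31067247; term = 0.31067247²·(1 − 0.11695025)·33340/1629 = 1.7443564.
Sum = 4.7445449.
SE = √(4.7445449) = 2.1782.

2.1782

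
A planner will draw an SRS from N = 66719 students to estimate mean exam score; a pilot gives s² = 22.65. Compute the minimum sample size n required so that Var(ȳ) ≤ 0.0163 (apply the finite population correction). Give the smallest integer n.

1362

Without fpc, n₀ = s²/D = 22.65/0.0163 = 1389.5706.
With fpc, (1 − n/N)·s²/n ≤ D requires n ≥ n₀/(1 + n₀/N) = 1389.5706/(1 + 1389.5706/66719) = 1361.2202.
Rounding up, n = 1362.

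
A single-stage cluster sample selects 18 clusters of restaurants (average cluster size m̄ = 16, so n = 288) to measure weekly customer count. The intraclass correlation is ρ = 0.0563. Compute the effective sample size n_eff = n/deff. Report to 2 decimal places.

156.14

deff = 1 + (16 − 1)·0.0563 = 1 + 0.8445 = 1.8445.
n_eff = 288 / 1.8445 = 156.14.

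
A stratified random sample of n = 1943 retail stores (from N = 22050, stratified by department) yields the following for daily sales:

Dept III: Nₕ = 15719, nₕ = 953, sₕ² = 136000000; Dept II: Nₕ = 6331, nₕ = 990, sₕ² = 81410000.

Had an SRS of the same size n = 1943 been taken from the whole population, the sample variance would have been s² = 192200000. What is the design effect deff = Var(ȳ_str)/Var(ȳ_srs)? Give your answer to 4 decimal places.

0.8187

Var(ȳ_str) = Σ Wₕ²(1−fₕ)sₕ²/nₕ with Wₕ = Nₕ/22050:
  Dept III: (15719/22050)²·(1−953/15719)·136000000/953 = 68126.582
  Dept II: (6331/22050)²·(1−990/6331)·81410000/990 = 5719.0022
  → Var(ȳ_str) = 73845.584.
Var(ȳ_srs) = (1 − 1943/22050)·192200000/1943 = 90202.644.
deff = 73845.584 / 90202.644 = 0.8187.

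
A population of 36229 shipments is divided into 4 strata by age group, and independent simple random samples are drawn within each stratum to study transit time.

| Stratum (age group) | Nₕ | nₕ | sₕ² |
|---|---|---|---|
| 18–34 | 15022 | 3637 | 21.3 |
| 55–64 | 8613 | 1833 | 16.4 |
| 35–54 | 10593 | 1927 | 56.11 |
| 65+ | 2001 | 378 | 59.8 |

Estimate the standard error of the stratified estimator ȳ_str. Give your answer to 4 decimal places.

0.0599

Var(ȳ_str) = Σₕ Wₕ²(1 − fₕ)sₕ²/nₕ with Wₕ = Nₕ/N, N = 36229.
18–34: Wₕ = 0.41464021; term = 0.41464021²·(1 − 0.24211157)·21.3/3637 = 7.6310518 × 10^-4.
55–64: Wₕ = 0.23773772; term = 0.23773772²·(1 − 0.21281783)·16.4/1833 = 3.9806393 × 10^-4.
35–54: Wₕ = 0.29239007; term = 0.29239007²·(1 − 0.18191258)·56.11/1927 = 0.0020364958.
65+: Wₕ = 0.05523200; term = 0.05523200²·(1 − 0.18890555)·59.8/378 = 3.9143738 × 10^-4.
Sum = 0.0035891023.
SE = √(0.0035891023) = 0.0599.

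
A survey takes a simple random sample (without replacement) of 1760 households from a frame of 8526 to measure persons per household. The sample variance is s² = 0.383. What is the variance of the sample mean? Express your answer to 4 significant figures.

1.727 × 10^-4

Under SRS without replacement, Var(ȳ) = (1 − f)·s²/n with f = n/N = 1760/8526 = 0.20642740.
Var(ȳ) = (1 − 0.20642740)·0.383/1760 = 0.79357260·2.1761364 × 10^-4 = 1.7269222 × 10^-4.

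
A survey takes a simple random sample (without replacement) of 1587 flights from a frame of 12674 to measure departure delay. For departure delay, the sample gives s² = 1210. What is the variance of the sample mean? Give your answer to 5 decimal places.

Under SRS without replacement, Var(ȳ) = (1 − f)·s²/n with f = n/N = 1587/12674 = 0.12521698.
Var(ȳ) = (1 − 0.12521698)·1210/1587 = 0.87478302·0.76244486 = 0.66697382.

0.66697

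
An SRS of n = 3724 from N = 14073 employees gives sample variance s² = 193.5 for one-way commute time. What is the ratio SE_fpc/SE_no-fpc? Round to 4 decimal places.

f = n/N = 3724/14073 = 0.26462019.
SE_no-fpc = √(s²/n) = 0.22794793; SE_fpc = √((1−f)s²/n) = 0.19547512.
Ratio = √(1−f) = 0.85754289.

0.8575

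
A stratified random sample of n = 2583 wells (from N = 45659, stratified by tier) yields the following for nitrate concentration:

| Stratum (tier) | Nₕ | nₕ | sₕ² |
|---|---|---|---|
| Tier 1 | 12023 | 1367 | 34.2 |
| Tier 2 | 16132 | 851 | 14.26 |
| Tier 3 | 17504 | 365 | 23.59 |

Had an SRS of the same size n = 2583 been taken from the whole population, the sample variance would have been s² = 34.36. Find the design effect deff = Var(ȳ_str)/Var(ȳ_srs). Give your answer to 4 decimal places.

Var(ȳ_str) = Σ Wₕ²(1−fₕ)sₕ²/nₕ with Wₕ = Nₕ/45659:
  Tier 1: (12023/45659)²·(1−1367/12023)·34.2/1367 = 0.0015374884
  Tier 2: (16132/45659)²·(1−851/16132)·14.26/851 = 0.0019814228
  Tier 3: (17504/45659)²·(1−365/17504)·23.59/365 = 0.0093004737
  → Var(ȳ_str) = 0.012819385.
Var(ȳ_srs) = (1 − 2583/45659)·34.36/2583 = 0.012549826.
deff = 0.012819385 / 0.012549826 = 1.0215.

1.0215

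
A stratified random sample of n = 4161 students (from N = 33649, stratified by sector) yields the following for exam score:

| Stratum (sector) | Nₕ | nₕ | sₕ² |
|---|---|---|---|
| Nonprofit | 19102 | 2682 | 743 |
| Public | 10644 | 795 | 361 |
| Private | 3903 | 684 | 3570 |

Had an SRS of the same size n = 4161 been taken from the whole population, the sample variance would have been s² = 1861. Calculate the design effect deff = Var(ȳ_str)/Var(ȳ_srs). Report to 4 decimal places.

0.4508

Var(ȳ_str) = Σ Wₕ²(1−fₕ)sₕ²/nₕ with Wₕ = Nₕ/33649:
  Nonprofit: (19102/33649)²·(1−2682/19102)·743/2682 = 0.076742812
  Public: (10644/33649)²·(1−795/10644)·361/795 = 0.042042908
  Private: (3903/33649)²·(1−684/3903)·3570/684 = 0.057914501
  → Var(ȳ_str) = 0.17670022.
Var(ȳ_srs) = (1 − 4161/33649)·1861/4161 = 0.39194201.
deff = 0.17670022 / 0.39194201 = 0.4508.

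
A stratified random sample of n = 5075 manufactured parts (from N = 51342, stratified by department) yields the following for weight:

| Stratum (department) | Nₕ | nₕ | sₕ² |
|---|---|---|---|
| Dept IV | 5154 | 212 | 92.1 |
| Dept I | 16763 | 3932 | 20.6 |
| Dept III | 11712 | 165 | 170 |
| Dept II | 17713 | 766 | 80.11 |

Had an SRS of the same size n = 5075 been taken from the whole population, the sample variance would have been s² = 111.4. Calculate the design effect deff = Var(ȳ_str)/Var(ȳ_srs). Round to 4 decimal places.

3.5081

Var(ȳ_str) = Σ Wₕ²(1−fₕ)sₕ²/nₕ with Wₕ = Nₕ/51342:
  Dept IV: (5154/51342)²·(1−212/5154)·92.1/212 = 0.004197835
  Dept I: (16763/51342)²·(1−3932/16763)·20.6/3932 = 4.2748452 × 10^-4
  Dept III: (11712/51342)²·(1−165/11712)·170/165 = 0.052859085
  Dept II: (17713/51342)²·(1−766/17713)·80.11/766 = 0.011909605
  → Var(ȳ_str) = 0.06939401.
Var(ȳ_srs) = (1 − 5075/51342)·111.4/5075 = 0.019780975.
deff = 0.06939401 / 0.019780975 = 3.5081.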